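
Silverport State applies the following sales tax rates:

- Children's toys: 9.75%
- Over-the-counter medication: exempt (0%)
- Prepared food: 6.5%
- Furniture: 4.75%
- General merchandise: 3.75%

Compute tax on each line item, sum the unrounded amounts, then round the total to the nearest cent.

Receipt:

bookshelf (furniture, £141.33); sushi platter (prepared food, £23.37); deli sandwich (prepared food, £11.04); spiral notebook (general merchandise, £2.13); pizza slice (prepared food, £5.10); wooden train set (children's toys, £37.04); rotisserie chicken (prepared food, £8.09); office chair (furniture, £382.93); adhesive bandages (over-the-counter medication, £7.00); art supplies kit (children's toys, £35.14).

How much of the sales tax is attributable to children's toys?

Wooden train set £37.04: children's toys → 9.75% → £3.6114
Art supplies kit £35.14: children's toys → 9.75% → £3.42615
Tax on children's toys: unrounded sum = £7.03755 → £7.04

£7.04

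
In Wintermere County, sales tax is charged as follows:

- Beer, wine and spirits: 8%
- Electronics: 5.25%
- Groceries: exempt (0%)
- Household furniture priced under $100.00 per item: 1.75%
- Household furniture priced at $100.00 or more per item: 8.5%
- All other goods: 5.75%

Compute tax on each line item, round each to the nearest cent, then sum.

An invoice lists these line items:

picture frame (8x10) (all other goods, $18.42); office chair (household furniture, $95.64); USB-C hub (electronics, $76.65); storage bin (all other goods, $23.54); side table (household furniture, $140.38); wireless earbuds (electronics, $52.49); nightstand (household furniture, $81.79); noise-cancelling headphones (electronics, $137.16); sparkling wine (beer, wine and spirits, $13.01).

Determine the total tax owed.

$32.46

Picture frame (8x10) $18.42: all other goods → 5.75% → $1.06
Office chair $95.64: household furniture, under $100.00 → 1.75% → $1.67
USB-C hub $76.65: electronics → 5.25% → $4.02
Storage bin $23.54: all other goods → 5.75% → $1.35
Side table $140.38: household furniture, $100.00 or more → 8.5% → $11.93
Wireless earbuds $52.49: electronics → 5.25% → $2.76
Nightstand $81.79: household furniture, under $100.00 → 1.75% → $1.43
Noise-cancelling headphones $137.16: electronics → 5.25% → $7.20
Sparkling wine $13.01: beer, wine and spirits → 8% → $1.04
Total tax = $1.06 + $1.67 + $4.02 + $1.35 + $11.93 + $2.76 + $1.43 + $7.20 + $1.04 = $32.46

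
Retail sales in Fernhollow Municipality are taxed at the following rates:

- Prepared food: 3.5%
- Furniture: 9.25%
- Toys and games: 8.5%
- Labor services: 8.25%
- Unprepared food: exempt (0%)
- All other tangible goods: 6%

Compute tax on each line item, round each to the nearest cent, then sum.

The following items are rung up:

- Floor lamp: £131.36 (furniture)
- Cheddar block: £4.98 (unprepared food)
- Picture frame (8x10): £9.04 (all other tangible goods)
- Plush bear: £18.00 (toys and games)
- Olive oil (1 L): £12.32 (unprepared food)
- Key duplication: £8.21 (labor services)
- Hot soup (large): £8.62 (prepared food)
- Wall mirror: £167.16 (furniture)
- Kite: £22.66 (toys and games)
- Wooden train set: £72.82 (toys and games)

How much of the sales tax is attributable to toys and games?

Plush bear £18.00: toys and games → 8.5% → £1.53
Kite £22.66: toys and games → 8.5% → £1.93
Wooden train set £72.82: toys and games → 8.5% → £6.19
Tax on toys and games = £1.53 + £1.93 + £6.19 = £9.65

£9.65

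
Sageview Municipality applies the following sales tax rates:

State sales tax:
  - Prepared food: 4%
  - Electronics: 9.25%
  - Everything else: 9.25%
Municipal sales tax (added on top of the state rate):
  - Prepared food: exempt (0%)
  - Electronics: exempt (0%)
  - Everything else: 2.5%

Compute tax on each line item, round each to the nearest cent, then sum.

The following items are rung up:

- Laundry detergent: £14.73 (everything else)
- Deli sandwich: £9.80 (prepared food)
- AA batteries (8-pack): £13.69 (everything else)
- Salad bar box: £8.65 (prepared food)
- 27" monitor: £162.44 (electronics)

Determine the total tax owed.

Laundry detergent £14.73: everything else → 9.25% + 2.5% municipal = 11.75% → £1.73
Deli sandwich £9.80: prepared food → 4% + 0% municipal = 4% → £0.39
AA batteries (8-pack) £13.69: everything else → 9.25% + 2.5% municipal = 11.75% → £1.61
Salad bar box £8.65: prepared food → 4% + 0% municipal = 4% → £0.35
27" monitor £162.44: electronics → 9.25% + 0% municipal = 9.25% → £15.03
Total tax = £1.73 + £0.39 + £1.61 + £0.35 + £15.03 = £19.11

£19.11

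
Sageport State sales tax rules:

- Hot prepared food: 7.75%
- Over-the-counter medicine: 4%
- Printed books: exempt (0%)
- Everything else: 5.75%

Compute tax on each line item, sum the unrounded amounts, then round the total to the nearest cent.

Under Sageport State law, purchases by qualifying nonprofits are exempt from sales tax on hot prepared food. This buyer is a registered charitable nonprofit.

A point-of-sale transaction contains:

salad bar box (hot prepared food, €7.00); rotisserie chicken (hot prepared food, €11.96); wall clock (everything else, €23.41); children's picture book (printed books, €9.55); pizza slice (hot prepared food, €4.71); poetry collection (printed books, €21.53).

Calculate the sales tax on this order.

€1.35

Salad bar box €7.00: hot prepared food, buyer-exempt → 0% → €0.00
Rotisserie chicken €11.96: hot prepared food, buyer-exempt → 0% → €0.00
Wall clock €23.41: everything else → 5.75% → €1.346075
Children's picture book €9.55: printed books → 0% → €0.00
Pizza slice €4.71: hot prepared food, buyer-exempt → 0% → €0.00
Poetry collection €21.53: printed books → 0% → €0.00
Unrounded tax sum = €1.346075 → €1.35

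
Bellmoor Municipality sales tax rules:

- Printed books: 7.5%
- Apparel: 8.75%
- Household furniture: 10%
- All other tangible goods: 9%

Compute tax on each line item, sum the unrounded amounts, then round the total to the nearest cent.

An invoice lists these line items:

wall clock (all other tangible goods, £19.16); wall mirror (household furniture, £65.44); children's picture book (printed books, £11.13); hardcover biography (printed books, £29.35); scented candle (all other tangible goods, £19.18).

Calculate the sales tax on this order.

Wall clock £19.16: all other tangible goods → 9% → £1.7244
Wall mirror £65.44: household furniture → 10% → £6.544
Children's picture book £11.13: printed books → 7.5% → £0.83475
Hardcover biography £29.35: printed books → 7.5% → £2.20125
Scented candle £19.18: all other tangible goods → 9% → £1.7262
Unrounded tax sum = £13.0306 → £13.03

£13.03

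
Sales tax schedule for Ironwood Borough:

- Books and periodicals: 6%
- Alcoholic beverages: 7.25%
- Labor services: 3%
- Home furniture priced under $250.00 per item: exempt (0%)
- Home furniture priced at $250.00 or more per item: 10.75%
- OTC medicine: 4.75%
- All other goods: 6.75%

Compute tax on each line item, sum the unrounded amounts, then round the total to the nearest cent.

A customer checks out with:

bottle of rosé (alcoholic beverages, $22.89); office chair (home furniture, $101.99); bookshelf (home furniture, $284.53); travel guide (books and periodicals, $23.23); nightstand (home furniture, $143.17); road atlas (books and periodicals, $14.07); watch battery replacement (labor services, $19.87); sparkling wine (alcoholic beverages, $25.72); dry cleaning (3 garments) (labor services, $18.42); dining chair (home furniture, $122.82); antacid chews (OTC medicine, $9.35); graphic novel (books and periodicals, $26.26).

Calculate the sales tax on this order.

Bottle of rosé $22.89: alcoholic beverages → 7.25% → $1.659525
Office chair $101.99: home furniture, under $250.00 → 0% → $0.00
Bookshelf $284.53: home furniture, $250.00 or more → 10.75% → $30.586975
Travel guide $23.23: books and periodicals → 6% → $1.3938
Nightstand $143.17: home furniture, under $250.00 → 0% → $0.00
Road atlas $14.07: books and periodicals → 6% → $0.8442
Watch battery replacement $19.87: labor services → 3% → $0.5961
Sparkling wine $25.72: alcoholic beverages → 7.25% → $1.8647
Dry cleaning (3 garments) $18.42: labor services → 3% → $0.5526
Dining chair $122.82: home furniture, under $250.00 → 0% → $0.00
Antacid chews $9.35: OTC medicine → 4.75% → $0.444125
Graphic novel $26.26: books and periodicals → 6% → $1.5756
Unrounded tax sum = $39.517625 → $39.52

$39.52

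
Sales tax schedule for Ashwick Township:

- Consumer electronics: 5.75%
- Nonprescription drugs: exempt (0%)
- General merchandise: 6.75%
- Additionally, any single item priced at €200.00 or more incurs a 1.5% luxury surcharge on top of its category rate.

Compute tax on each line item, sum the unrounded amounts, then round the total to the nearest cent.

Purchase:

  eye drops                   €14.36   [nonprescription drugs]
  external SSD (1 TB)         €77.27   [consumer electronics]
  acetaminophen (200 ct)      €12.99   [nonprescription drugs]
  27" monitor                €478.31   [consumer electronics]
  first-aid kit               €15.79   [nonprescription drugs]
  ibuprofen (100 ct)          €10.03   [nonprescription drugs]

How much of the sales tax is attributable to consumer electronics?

€39.12

External SSD (1 TB) €77.27: consumer electronics → 5.75% → €4.443025
27" monitor €478.31: consumer electronics → 5.75% + 1.5% surcharge = 7.25% → €34.677475
Tax on consumer electronics: unrounded sum = €39.1205 → €39.12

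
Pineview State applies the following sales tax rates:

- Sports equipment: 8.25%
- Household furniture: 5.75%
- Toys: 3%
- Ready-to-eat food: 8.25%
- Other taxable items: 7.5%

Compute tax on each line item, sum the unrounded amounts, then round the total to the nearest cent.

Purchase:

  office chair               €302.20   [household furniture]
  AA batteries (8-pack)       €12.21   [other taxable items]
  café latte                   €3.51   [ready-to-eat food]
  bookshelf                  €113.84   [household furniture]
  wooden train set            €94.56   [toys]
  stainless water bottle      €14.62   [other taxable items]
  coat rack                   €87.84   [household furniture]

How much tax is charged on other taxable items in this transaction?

€2.01

AA batteries (8-pack) €12.21: other taxable items → 7.5% → €0.91575
Stainless water bottle €14.62: other taxable items → 7.5% → €1.0965
Tax on other taxable items: unrounded sum = €2.01225 → €2.01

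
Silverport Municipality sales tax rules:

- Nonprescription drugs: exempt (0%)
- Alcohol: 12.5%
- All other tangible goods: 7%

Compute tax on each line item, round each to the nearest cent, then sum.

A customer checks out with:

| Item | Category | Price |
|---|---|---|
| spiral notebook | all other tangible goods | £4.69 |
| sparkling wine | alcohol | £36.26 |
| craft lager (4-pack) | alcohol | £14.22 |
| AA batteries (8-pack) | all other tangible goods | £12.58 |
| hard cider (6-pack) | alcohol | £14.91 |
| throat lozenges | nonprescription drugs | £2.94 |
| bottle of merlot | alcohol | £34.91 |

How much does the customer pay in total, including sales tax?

Spiral notebook £4.69: all other tangible goods → 7% → £0.33
Sparkling wine £36.26: alcohol → 12.5% → £4.53
Craft lager (4-pack) £14.22: alcohol → 12.5% → £1.78
AA batteries (8-pack) £12.58: all other tangible goods → 7% → £0.88
Hard cider (6-pack) £14.91: alcohol → 12.5% → £1.86
Throat lozenges £2.94: nonprescription drugs → 0% → £0.00
Bottle of merlot £34.91: alcohol → 12.5% → £4.36
Subtotal = £120.51; tax = £13.74; total due = £134.25

£134.25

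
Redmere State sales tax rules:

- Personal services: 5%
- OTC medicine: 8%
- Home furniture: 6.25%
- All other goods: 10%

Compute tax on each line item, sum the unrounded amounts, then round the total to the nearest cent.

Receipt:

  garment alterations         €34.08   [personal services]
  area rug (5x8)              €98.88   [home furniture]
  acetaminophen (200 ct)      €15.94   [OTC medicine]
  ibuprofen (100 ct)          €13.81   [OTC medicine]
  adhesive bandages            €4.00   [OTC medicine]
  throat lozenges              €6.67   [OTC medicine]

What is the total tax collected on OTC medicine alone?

Acetaminophen (200 ct) €15.94: OTC medicine → 8% → €1.2752
Ibuprofen (100 ct) €13.81: OTC medicine → 8% → €1.1048
Adhesive bandages €4.00: OTC medicine → 8% → €0.32
Throat lozenges €6.67: OTC medicine → 8% → €0.5336
Tax on OTC medicine: unrounded sum = €3.2336 → €3.23

€3.23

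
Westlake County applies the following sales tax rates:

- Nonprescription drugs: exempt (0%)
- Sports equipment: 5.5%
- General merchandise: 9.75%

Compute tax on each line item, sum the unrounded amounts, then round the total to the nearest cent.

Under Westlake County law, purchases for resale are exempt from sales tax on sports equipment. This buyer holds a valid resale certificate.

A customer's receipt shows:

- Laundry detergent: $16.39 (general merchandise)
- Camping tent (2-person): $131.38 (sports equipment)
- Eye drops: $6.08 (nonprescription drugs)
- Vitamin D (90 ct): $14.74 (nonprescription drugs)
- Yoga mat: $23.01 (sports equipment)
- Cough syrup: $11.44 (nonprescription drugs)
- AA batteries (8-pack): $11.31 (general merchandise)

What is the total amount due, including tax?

Laundry detergent $16.39: general merchandise → 9.75% → $1.598025
Camping tent (2-person) $131.38: sports equipment, buyer-exempt → 0% → $0.00
Eye drops $6.08: nonprescription drugs → 0% → $0.00
Vitamin D (90 ct) $14.74: nonprescription drugs → 0% → $0.00
Yoga mat $23.01: sports equipment, buyer-exempt → 0% → $0.00
Cough syrup $11.44: nonprescription drugs → 0% → $0.00
AA batteries (8-pack) $11.31: general merchandise → 9.75% → $1.102725
Subtotal = $214.35; unrounded tax = $2.70075 → $2.70; total due = $217.05

$217.05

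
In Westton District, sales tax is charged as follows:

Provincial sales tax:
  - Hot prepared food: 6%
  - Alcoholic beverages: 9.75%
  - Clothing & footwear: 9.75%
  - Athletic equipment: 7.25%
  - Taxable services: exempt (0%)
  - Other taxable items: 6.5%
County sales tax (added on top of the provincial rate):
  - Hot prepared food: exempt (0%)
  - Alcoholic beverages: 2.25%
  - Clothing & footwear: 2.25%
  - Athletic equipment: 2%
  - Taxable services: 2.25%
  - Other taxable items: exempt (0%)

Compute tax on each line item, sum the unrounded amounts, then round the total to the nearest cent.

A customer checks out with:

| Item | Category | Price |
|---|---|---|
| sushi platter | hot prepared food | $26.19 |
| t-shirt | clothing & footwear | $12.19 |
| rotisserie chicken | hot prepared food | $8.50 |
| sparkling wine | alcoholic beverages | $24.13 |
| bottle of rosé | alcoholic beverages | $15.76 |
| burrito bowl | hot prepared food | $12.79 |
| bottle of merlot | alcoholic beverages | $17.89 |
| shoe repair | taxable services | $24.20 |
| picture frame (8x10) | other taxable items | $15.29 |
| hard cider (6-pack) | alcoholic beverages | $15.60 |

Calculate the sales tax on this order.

Sushi platter $26.19: hot prepared food → 6% + 0% county = 6% → $1.5714
T-shirt $12.19: clothing & footwear → 9.75% + 2.25% county = 12% → $1.4628
Rotisserie chicken $8.50: hot prepared food → 6% + 0% county = 6% → $0.51
Sparkling wine $24.13: alcoholic beverages → 9.75% + 2.25% county = 12% → $2.8956
Bottle of rosé $15.76: alcoholic beverages → 9.75% + 2.25% county = 12% → $1.8912
Burrito bowl $12.79: hot prepared food → 6% + 0% county = 6% → $0.7674
Bottle of merlot $17.89: alcoholic beverages → 9.75% + 2.25% county = 12% → $2.1468
Shoe repair $24.20: taxable services → 0% + 2.25% county = 2.25% → $0.5445
Picture frame (8x10) $15.29: other taxable items → 6.5% + 0% county = 6.5% → $0.99385
Hard cider (6-pack) $15.60: alcoholic beverages → 9.75% + 2.25% county = 12% → $1.872
Unrounded tax sum = $14.65555 → $14.66

$14.66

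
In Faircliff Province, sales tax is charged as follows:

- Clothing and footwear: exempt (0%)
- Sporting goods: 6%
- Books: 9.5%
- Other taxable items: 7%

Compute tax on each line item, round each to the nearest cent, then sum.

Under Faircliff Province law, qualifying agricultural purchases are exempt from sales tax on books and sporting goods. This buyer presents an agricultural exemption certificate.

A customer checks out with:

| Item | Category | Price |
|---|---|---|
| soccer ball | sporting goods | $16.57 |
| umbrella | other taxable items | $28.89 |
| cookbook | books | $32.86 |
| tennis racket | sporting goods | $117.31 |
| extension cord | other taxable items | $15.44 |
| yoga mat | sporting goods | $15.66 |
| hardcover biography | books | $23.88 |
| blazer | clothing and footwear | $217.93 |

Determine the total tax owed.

Soccer ball $16.57: sporting goods, buyer-exempt → 0% → $0.00
Umbrella $28.89: other taxable items → 7% → $2.02
Cookbook $32.86: books, buyer-exempt → 0% → $0.00
Tennis racket $117.31: sporting goods, buyer-exempt → 0% → $0.00
Extension cord $15.44: other taxable items → 7% → $1.08
Yoga mat $15.66: sporting goods, buyer-exempt → 0% → $0.00
Hardcover biography $23.88: books, buyer-exempt → 0% → $0.00
Blazer $217.93: clothing and footwear → 0% → $0.00
Total tax = $2.02 + $1.08 = $3.10

$3.10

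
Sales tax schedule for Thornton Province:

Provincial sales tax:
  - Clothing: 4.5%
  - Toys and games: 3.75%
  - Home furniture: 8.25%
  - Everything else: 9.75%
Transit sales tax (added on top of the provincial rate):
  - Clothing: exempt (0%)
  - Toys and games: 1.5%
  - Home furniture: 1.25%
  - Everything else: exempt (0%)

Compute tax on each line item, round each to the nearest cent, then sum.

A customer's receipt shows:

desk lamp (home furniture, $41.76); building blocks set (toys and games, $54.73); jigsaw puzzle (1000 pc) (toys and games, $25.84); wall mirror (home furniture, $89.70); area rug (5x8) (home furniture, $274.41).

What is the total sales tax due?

$42.79

Desk lamp $41.76: home furniture → 8.25% + 1.25% transit = 9.5% → $3.97
Building blocks set $54.73: toys and games → 3.75% + 1.5% transit = 5.25% → $2.87
Jigsaw puzzle (1000 pc) $25.84: toys and games → 3.75% + 1.5% transit = 5.25% → $1.36
Wall mirror $89.70: home furniture → 8.25% + 1.25% transit = 9.5% → $8.52
Area rug (5x8) $274.41: home furniture → 8.25% + 1.25% transit = 9.5% → $26.07
Total tax = $3.97 + $2.87 + $1.36 + $8.52 + $26.07 = $42.79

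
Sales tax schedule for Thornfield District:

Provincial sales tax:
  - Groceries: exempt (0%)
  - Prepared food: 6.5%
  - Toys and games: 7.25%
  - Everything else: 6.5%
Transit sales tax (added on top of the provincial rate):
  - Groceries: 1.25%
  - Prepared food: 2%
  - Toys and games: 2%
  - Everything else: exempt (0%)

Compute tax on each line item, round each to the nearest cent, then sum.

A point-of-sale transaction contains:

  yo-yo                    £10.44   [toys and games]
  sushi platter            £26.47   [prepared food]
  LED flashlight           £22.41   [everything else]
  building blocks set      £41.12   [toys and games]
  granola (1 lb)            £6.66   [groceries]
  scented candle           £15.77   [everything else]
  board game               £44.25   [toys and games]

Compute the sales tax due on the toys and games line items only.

£8.86

Yo-yo £10.44: toys and games → 7.25% + 2% transit = 9.25% → £0.97
Building blocks set £41.12: toys and games → 7.25% + 2% transit = 9.25% → £3.80
Board game £44.25: toys and games → 7.25% + 2% transit = 9.25% → £4.09
Tax on toys and games = £0.97 + £3.80 + £4.09 = £8.86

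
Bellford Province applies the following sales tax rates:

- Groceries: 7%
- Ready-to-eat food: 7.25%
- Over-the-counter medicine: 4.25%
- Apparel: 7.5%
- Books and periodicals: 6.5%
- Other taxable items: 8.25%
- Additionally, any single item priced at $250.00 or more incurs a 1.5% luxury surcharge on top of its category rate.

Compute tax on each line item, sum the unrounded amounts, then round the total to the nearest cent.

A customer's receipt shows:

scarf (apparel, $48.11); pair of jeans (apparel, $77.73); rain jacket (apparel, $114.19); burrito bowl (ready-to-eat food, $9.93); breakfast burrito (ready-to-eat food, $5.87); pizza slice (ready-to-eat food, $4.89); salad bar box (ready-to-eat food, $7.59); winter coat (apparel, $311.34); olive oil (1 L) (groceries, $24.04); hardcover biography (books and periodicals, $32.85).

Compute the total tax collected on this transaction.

Scarf $48.11: apparel → 7.5% → $3.60825
Pair of jeans $77.73: apparel → 7.5% → $5.82975
Rain jacket $114.19: apparel → 7.5% → $8.56425
Burrito bowl $9.93: ready-to-eat food → 7.25% → $0.719925
Breakfast burrito $5.87: ready-to-eat food → 7.25% → $0.425575
Pizza slice $4.89: ready-to-eat food → 7.25% → $0.354525
Salad bar box $7.59: ready-to-eat food → 7.25% → $0.550275
Winter coat $311.34: apparel → 7.5% + 1.5% surcharge = 9% → $28.0206
Olive oil (1 L) $24.04: groceries → 7% → $1.6828
Hardcover biography $32.85: books and periodicals → 6.5% → $2.13525
Unrounded tax sum = $51.8912 → $51.89

$51.89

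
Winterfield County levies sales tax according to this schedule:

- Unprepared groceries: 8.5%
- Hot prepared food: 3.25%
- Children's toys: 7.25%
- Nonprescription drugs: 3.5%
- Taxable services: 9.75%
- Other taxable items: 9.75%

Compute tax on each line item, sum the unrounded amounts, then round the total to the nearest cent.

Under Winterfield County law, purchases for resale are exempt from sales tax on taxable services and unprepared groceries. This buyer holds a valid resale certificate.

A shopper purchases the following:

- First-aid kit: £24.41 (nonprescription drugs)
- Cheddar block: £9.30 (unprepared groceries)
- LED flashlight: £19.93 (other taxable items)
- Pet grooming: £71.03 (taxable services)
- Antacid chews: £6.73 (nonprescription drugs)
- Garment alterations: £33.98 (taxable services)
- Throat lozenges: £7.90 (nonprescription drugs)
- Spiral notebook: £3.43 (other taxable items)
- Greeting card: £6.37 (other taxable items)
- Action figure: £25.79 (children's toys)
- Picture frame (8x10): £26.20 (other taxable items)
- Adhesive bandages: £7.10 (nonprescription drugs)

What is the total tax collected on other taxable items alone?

LED flashlight £19.93: other taxable items → 9.75% → £1.943175
Spiral notebook £3.43: other taxable items → 9.75% → £0.334425
Greeting card £6.37: other taxable items → 9.75% → £0.621075
Picture frame (8x10) £26.20: other taxable items → 9.75% → £2.5545
Tax on other taxable items: unrounded sum = £5.453175 → £5.45

£5.45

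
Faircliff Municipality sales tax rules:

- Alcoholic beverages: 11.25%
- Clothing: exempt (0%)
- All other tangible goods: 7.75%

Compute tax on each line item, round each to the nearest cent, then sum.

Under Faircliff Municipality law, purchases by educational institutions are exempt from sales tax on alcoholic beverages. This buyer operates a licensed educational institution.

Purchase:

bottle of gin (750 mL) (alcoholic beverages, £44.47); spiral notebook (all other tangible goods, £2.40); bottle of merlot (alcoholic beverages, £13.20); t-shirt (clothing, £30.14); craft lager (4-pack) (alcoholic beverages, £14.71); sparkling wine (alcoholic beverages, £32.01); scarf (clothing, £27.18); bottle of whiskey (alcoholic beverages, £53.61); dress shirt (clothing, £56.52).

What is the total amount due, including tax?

£274.43

Bottle of gin (750 mL) £44.47: alcoholic beverages, buyer-exempt → 0% → £0.00
Spiral notebook £2.40: all other tangible goods → 7.75% → £0.19
Bottle of merlot £13.20: alcoholic beverages, buyer-exempt → 0% → £0.00
T-shirt £30.14: clothing → 0% → £0.00
Craft lager (4-pack) £14.71: alcoholic beverages, buyer-exempt → 0% → £0.00
Sparkling wine £32.01: alcoholic beverages, buyer-exempt → 0% → £0.00
Scarf £27.18: clothing → 0% → £0.00
Bottle of whiskey £53.61: alcoholic beverages, buyer-exempt → 0% → £0.00
Dress shirt £56.52: clothing → 0% → £0.00
Subtotal = £274.24; tax = £0.19; total due = £274.43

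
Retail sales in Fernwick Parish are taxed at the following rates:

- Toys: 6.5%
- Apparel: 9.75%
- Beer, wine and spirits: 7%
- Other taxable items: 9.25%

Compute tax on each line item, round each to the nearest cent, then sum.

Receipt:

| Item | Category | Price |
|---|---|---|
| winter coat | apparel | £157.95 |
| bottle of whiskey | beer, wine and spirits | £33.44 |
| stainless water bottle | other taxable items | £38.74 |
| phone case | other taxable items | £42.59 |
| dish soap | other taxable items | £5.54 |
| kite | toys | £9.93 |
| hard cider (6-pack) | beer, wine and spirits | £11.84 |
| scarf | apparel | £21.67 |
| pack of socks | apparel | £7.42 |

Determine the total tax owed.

Winter coat £157.95: apparel → 9.75% → £15.40
Bottle of whiskey £33.44: beer, wine and spirits → 7% → £2.34
Stainless water bottle £38.74: other taxable items → 9.25% → £3.58
Phone case £42.59: other taxable items → 9.25% → £3.94
Dish soap £5.54: other taxable items → 9.25% → £0.51
Kite £9.93: toys → 6.5% → £0.65
Hard cider (6-pack) £11.84: beer, wine and spirits → 7% → £0.83
Scarf £21.67: apparel → 9.75% → £2.11
Pack of socks £7.42: apparel → 9.75% → £0.72
Total tax = £15.40 + £2.34 + £3.58 + £3.94 + £0.51 + £0.65 + £0.83 + £2.11 + £0.72 = £30.08

£30.08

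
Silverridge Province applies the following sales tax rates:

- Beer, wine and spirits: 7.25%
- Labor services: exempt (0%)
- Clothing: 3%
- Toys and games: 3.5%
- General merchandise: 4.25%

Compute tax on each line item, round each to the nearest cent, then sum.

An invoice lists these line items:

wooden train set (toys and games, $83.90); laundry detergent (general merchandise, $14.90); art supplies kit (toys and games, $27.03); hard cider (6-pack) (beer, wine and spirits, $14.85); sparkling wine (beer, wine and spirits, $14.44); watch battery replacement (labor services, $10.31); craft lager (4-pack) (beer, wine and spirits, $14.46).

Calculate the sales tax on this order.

$7.70

Wooden train set $83.90: toys and games → 3.5% → $2.94
Laundry detergent $14.90: general merchandise → 4.25% → $0.63
Art supplies kit $27.03: toys and games → 3.5% → $0.95
Hard cider (6-pack) $14.85: beer, wine and spirits → 7.25% → $1.08
Sparkling wine $14.44: beer, wine and spirits → 7.25% → $1.05
Watch battery replacement $10.31: labor services → 0% → $0.00
Craft lager (4-pack) $14.46: beer, wine and spirits → 7.25% → $1.05
Total tax = $2.94 + $0.63 + $0.95 + $1.08 + $1.05 + $1.05 = $7.70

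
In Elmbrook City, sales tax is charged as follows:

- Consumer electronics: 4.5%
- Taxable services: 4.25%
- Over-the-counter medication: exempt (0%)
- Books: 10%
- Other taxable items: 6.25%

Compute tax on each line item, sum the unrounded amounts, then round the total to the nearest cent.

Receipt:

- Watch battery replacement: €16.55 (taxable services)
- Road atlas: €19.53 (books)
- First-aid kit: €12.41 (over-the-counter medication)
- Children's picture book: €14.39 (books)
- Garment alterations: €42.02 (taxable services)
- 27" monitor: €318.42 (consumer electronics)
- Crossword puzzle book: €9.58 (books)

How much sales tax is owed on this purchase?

€21.17

Watch battery replacement €16.55: taxable services → 4.25% → €0.703375
Road atlas €19.53: books → 10% → €1.953
First-aid kit €12.41: over-the-counter medication → 0% → €0.00
Children's picture book €14.39: books → 10% → €1.439
Garment alterations €42.02: taxable services → 4.25% → €1.78585
27" monitor €318.42: consumer electronics → 4.5% → €14.3289
Crossword puzzle book €9.58: books → 10% → €0.958
Unrounded tax sum = €21.168125 → €21.17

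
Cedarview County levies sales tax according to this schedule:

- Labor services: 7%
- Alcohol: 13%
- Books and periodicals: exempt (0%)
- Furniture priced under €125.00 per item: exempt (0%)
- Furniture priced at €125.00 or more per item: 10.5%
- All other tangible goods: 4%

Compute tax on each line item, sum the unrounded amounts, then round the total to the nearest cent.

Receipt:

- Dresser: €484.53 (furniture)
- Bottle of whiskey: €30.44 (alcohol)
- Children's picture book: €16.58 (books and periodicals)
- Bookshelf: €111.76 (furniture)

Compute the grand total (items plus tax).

Dresser €484.53: furniture, €125.00 or more → 10.5% → €50.87565
Bottle of whiskey €30.44: alcohol → 13% → €3.9572
Children's picture book €16.58: books and periodicals → 0% → €0.00
Bookshelf €111.76: furniture, under €125.00 → 0% → €0.00
Subtotal = €643.31; unrounded tax = €54.83285 → €54.83; total due = €698.14

€698.14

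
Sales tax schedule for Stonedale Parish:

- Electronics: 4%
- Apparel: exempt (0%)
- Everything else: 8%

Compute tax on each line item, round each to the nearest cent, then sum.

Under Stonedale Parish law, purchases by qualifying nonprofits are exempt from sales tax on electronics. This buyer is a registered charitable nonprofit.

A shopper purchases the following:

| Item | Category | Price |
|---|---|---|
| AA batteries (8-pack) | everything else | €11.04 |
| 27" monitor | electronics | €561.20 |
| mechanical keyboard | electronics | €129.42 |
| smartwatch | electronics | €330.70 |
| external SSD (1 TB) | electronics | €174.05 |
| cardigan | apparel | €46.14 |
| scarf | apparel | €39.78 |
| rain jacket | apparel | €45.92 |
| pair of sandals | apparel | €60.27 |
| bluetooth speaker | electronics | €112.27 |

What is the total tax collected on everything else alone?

AA batteries (8-pack) €11.04: everything else → 8% → €0.88
Tax on everything else = €0.88

€0.88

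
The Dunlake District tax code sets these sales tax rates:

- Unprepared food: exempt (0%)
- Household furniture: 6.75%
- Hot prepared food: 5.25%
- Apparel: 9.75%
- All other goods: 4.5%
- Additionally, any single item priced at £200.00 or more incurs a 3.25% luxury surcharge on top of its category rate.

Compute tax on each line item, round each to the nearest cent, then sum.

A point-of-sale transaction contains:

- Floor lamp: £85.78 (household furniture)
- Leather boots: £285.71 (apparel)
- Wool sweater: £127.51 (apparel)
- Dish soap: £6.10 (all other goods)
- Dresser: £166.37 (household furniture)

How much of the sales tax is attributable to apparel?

Leather boots £285.71: apparel → 9.75% + 3.25% surcharge = 13% → £37.14
Wool sweater £127.51: apparel → 9.75% → £12.43
Tax on apparel = £37.14 + £12.43 = £49.57

£49.57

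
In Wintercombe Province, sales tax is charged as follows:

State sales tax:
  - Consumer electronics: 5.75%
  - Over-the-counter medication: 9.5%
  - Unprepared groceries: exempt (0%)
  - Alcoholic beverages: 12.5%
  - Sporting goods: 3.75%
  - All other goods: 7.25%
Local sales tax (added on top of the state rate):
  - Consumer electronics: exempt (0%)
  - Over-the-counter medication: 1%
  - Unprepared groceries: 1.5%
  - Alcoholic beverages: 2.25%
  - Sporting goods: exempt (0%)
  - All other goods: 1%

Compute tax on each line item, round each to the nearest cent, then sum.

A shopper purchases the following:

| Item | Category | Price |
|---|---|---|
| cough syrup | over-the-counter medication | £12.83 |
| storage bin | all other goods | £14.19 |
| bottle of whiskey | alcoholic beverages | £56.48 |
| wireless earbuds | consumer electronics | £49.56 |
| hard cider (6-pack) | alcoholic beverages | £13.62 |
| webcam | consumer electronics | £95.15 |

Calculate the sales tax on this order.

£21.18

Cough syrup £12.83: over-the-counter medication → 9.5% + 1% local = 10.5% → £1.35
Storage bin £14.19: all other goods → 7.25% + 1% local = 8.25% → £1.17
Bottle of whiskey £56.48: alcoholic beverages → 12.5% + 2.25% local = 14.75% → £8.33
Wireless earbuds £49.56: consumer electronics → 5.75% + 0% local = 5.75% → £2.85
Hard cider (6-pack) £13.62: alcoholic beverages → 12.5% + 2.25% local = 14.75% → £2.01
Webcam £95.15: consumer electronics → 5.75% + 0% local = 5.75% → £5.47
Total tax = £1.35 + £1.17 + £8.33 + £2.85 + £2.01 + £5.47 = £21.18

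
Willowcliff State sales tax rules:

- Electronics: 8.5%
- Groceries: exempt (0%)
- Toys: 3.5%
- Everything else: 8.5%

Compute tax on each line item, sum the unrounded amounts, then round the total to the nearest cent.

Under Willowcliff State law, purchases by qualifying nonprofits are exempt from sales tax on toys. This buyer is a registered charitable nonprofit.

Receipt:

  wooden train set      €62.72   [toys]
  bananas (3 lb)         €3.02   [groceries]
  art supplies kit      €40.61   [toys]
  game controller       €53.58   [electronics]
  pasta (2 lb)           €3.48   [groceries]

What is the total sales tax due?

€4.55

Wooden train set €62.72: toys, buyer-exempt → 0% → €0.00
Bananas (3 lb) €3.02: groceries → 0% → €0.00
Art supplies kit €40.61: toys, buyer-exempt → 0% → €0.00
Game controller €53.58: electronics → 8.5% → €4.5543
Pasta (2 lb) €3.48: groceries → 0% → €0.00
Unrounded tax sum = €4.5543 → €4.55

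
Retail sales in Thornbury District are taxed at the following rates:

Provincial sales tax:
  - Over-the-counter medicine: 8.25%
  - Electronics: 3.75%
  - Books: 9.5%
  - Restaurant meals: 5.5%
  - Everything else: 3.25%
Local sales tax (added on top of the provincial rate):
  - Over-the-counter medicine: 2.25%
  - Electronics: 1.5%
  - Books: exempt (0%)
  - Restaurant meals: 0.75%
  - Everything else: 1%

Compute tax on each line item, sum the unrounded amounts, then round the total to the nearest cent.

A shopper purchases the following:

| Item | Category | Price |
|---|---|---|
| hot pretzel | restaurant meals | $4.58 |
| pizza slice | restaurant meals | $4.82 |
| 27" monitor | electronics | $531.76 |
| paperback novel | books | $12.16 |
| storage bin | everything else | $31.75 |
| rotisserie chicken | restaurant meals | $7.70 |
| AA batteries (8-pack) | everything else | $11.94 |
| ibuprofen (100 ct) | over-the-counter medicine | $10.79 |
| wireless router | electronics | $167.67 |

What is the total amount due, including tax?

Hot pretzel $4.58: restaurant meals → 5.5% + 0.75% local = 6.25% → $0.28625
Pizza slice $4.82: restaurant meals → 5.5% + 0.75% local = 6.25% → $0.30125
27" monitor $531.76: electronics → 3.75% + 1.5% local = 5.25% → $27.9174
Paperback novel $12.16: books → 9.5% + 0% local = 9.5% → $1.1552
Storage bin $31.75: everything else → 3.25% + 1% local = 4.25% → $1.349375
Rotisserie chicken $7.70: restaurant meals → 5.5% + 0.75% local = 6.25% → $0.48125
AA batteries (8-pack) $11.94: everything else → 3.25% + 1% local = 4.25% → $0.50745
Ibuprofen (100 ct) $10.79: over-the-counter medicine → 8.25% + 2.25% local = 10.5% → $1.13295
Wireless router $167.67: electronics → 3.75% + 1.5% local = 5.25% → $8.802675
Subtotal = $783.17; unrounded tax = $41.9338 → $41.93; total due = $825.10

$825.10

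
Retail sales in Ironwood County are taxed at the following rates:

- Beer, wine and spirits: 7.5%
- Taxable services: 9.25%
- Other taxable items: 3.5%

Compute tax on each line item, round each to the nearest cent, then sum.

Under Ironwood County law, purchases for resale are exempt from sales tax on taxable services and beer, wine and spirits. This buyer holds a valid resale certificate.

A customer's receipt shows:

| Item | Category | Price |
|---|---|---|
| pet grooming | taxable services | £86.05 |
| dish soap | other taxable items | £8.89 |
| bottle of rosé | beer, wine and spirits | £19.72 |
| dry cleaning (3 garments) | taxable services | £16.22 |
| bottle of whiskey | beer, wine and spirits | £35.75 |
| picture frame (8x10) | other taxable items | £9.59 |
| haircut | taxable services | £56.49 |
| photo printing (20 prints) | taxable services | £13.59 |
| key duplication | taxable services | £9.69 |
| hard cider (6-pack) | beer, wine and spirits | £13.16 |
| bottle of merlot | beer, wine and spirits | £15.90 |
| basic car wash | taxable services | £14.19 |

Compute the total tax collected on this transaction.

£0.65

Pet grooming £86.05: taxable services, buyer-exempt → 0% → £0.00
Dish soap £8.89: other taxable items → 3.5% → £0.31
Bottle of rosé £19.72: beer, wine and spirits, buyer-exempt → 0% → £0.00
Dry cleaning (3 garments) £16.22: taxable services, buyer-exempt → 0% → £0.00
Bottle of whiskey £35.75: beer, wine and spirits, buyer-exempt → 0% → £0.00
Picture frame (8x10) £9.59: other taxable items → 3.5% → £0.34
Haircut £56.49: taxable services, buyer-exempt → 0% → £0.00
Photo printing (20 prints) £13.59: taxable services, buyer-exempt → 0% → £0.00
Key duplication £9.69: taxable services, buyer-exempt → 0% → £0.00
Hard cider (6-pack) £13.16: beer, wine and spirits, buyer-exempt → 0% → £0.00
Bottle of merlot £15.90: beer, wine and spirits, buyer-exempt → 0% → £0.00
Basic car wash £14.19: taxable services, buyer-exempt → 0% → £0.00
Total tax = £0.31 + £0.34 = £0.65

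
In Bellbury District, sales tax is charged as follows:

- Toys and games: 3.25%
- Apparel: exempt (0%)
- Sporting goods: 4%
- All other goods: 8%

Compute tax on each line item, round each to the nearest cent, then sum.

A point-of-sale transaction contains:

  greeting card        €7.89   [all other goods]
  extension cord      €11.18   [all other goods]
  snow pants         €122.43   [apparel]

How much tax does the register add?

Greeting card €7.89: all other goods → 8% → €0.63
Extension cord €11.18: all other goods → 8% → €0.89
Snow pants €122.43: apparel → 0% → €0.00
Total tax = €0.63 + €0.89 = €1.52

€1.52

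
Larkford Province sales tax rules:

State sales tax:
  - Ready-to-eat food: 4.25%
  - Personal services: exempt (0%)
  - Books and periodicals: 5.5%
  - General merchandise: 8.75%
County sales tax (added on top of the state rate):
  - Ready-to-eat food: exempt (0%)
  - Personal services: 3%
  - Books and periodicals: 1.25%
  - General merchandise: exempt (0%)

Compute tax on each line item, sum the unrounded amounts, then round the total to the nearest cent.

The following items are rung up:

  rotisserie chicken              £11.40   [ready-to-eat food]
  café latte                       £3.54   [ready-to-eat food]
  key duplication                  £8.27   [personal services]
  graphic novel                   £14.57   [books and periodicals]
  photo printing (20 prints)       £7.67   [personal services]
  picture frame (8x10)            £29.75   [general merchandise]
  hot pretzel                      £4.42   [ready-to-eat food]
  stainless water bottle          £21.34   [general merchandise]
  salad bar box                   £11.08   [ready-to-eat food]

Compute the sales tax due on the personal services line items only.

Key duplication £8.27: personal services → 0% + 3% county = 3% → £0.2481
Photo printing (20 prints) £7.67: personal services → 0% + 3% county = 3% → £0.2301
Tax on personal services: unrounded sum = £0.4782 → £0.48

£0.48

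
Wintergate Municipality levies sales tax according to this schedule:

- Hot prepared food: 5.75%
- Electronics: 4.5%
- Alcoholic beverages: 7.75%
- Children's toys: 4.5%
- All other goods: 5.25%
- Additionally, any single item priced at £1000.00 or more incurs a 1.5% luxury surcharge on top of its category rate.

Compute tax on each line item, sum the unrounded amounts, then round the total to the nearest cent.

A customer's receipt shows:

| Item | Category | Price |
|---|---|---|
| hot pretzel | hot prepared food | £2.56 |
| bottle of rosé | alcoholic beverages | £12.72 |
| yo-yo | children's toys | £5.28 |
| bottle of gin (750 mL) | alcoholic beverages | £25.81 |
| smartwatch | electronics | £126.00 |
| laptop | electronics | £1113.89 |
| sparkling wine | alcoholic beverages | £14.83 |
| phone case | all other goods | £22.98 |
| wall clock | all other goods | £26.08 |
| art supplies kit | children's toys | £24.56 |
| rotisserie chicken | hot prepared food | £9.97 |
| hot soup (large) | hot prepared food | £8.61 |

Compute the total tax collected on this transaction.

£81.77

Hot pretzel £2.56: hot prepared food → 5.75% → £0.1472
Bottle of rosé £12.72: alcoholic beverages → 7.75% → £0.9858
Yo-yo £5.28: children's toys → 4.5% → £0.2376
Bottle of gin (750 mL) £25.81: alcoholic beverages → 7.75% → £2.000275
Smartwatch £126.00: electronics → 4.5% → £5.67
Laptop £1113.89: electronics → 4.5% + 1.5% surcharge = 6% → £66.8334
Sparkling wine £14.83: alcoholic beverages → 7.75% → £1.149325
Phone case £22.98: all other goods → 5.25% → £1.20645
Wall clock £26.08: all other goods → 5.25% → £1.3692
Art supplies kit £24.56: children's toys → 4.5% → £1.1052
Rotisserie chicken £9.97: hot prepared food → 5.75% → £0.573275
Hot soup (large) £8.61: hot prepared food → 5.75% → £0.495075
Unrounded tax sum = £81.7728 → £81.77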